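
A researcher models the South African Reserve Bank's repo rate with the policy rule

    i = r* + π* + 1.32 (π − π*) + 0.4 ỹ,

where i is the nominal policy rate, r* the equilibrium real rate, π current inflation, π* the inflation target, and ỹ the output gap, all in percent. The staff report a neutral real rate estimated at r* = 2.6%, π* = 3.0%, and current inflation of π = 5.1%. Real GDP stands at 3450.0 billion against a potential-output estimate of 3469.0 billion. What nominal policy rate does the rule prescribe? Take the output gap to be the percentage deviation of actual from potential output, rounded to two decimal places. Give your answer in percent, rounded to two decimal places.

Output gap = 100 × (3450.0 − 3469.0) / 3469.0 = -0.55%.
i = 2.60 + 3.00 + 1.32 × (5.10 − 3.00) + 0.4 × (-0.55)
   = 2.60 + 3 + 2.772 − 0.22 = 8.15

8.15%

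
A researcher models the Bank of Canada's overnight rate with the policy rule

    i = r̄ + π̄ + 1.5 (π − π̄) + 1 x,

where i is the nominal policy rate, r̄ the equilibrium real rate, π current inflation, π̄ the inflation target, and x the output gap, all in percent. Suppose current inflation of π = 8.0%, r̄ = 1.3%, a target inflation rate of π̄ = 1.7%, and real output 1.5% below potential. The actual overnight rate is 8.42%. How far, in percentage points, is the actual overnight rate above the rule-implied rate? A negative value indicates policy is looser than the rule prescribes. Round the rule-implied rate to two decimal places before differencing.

Output 1.5% below potential → x = -1.5.
i = 1.3 + 1.7 + 1.5 × (8.0 − 1.7) + 1 × (-1.5)
   = 1.3 + 1.7 + 9.45 − 1.5 = 10.95
Deviation = 8.42 − 10.95 = -2.53 pp.

-2.53 pp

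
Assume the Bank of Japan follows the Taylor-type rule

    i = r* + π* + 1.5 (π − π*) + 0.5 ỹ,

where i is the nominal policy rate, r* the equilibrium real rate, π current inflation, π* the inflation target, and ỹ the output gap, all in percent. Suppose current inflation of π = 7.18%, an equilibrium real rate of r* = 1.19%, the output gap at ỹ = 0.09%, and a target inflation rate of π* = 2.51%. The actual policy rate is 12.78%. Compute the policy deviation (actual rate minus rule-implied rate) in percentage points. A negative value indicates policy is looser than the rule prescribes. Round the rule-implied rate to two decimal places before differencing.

2.03 pp

i = 1.19 + 2.51 + 1.5 × (7.18 − 2.51) + 0.5 × 0.09
   = 1.19 + 2.51 + 7.005 + 0.045 = 10.75
Deviation = 12.78 − 10.75 = 2.03 pp.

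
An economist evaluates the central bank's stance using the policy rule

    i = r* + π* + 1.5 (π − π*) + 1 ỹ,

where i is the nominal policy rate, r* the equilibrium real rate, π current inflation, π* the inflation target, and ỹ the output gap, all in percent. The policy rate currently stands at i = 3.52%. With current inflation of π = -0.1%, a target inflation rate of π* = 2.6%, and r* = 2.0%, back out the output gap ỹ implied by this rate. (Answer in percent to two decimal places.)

1 ỹ = 3.52 − 2.0 − 2.6 − 1.5 × ((-0.1) − 2.6) = 2.97
ỹ = 2.97 / 1 = 2.97

2.97%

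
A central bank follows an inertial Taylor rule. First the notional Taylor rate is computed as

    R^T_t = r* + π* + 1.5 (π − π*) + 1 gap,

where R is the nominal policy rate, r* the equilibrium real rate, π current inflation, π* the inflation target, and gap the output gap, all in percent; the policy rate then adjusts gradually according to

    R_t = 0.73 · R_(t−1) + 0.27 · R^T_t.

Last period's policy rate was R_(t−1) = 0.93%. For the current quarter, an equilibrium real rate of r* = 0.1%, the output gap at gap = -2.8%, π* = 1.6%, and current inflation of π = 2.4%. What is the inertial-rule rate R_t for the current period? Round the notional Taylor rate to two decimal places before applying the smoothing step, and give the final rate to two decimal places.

R^T_t = 0.1 + 1.6 + 1.5 × (2.4 − 1.6) + 1 × (-2.8)
   = 0.1 + 1.6 + 1.2 − 2.8 = 0.10
R_t = 0.73 × 0.93 + 0.27 × 0.10 = 0.6789 + 0.027 = 0.71

0.71%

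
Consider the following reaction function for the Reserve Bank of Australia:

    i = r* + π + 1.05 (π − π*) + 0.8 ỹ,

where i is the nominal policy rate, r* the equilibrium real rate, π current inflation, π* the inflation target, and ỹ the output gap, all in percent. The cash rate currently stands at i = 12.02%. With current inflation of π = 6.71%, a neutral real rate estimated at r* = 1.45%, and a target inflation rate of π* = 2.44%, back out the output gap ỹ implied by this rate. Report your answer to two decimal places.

-0.78%

0.8 ỹ = 12.02 − 1.45 − 6.71 − 1.05 × (6.71 − 2.44) = -0.6235
ỹ = -0.6235 / 0.8 = -0.78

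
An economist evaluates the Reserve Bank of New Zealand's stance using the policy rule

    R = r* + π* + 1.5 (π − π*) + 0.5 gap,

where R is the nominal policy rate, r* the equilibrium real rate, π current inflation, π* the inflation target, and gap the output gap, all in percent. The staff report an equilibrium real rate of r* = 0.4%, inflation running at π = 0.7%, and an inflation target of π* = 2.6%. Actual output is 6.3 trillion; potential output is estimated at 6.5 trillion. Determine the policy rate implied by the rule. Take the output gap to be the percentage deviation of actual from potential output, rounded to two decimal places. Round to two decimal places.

-1.39%

Output gap = 100 × (6.3 − 6.5) / 6.5 = -3.08%.
R = 0.40 + 2.60 + 1.5 × (0.70 − 2.60) + 0.5 × (-3.08)
   = 0.40 + 2.6 − 2.85 − 1.54 = -1.39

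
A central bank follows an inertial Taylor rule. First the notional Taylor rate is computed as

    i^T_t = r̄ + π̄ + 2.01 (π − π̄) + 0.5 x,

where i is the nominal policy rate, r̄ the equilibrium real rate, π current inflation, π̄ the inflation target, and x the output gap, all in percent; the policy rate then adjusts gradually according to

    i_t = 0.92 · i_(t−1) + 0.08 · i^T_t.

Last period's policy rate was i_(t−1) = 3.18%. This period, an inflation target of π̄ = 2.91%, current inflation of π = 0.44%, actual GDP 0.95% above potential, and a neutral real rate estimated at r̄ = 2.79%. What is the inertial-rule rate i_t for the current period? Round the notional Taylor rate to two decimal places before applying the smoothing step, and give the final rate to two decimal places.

3.02%

Output 0.95% above potential → x = 0.95.
i^T_t = 2.79 + 2.91 + 2.01 × (0.44 − 2.91) + 0.5 × 0.95
   = 2.79 + 2.91 − 4.9647 + 0.475 = 1.21
i_t = 0.92 × 3.18 + 0.08 × 1.21 = 2.9256 + 0.0968 = 3.02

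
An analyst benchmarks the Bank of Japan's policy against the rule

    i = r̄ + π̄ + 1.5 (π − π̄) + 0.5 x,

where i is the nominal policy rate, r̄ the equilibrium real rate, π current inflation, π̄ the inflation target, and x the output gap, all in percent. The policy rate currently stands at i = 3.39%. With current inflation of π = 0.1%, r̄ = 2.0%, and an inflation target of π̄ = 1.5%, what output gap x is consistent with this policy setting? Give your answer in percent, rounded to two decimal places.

3.98%

0.5 x = 3.39 − 2.0 − 1.5 − 1.5 × (0.1 − 1.5) = 1.99
x = 1.99 / 0.5 = 3.98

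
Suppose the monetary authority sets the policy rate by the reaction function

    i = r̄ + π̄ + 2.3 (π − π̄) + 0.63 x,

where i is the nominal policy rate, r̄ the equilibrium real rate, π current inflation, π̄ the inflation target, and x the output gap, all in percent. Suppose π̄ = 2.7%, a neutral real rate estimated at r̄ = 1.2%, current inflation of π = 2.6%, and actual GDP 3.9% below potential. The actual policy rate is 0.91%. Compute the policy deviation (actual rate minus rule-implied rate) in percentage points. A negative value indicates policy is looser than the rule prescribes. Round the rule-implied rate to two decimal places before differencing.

Output 3.9% below potential → x = -3.9.
i = 1.2 + 2.7 + 2.3 × (2.6 − 2.7) + 0.63 × (-3.9)
   = 1.2 + 2.7 − 0.23 − 2.457 = 1.21
Deviation = 0.91 − 1.21 = -0.30 pp.

-0.30 pp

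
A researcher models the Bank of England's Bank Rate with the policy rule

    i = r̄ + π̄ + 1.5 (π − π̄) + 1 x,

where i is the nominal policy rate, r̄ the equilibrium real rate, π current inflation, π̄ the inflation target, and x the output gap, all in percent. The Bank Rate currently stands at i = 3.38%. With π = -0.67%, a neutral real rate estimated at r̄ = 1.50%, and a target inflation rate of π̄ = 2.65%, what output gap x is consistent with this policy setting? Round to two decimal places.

4.21%

1 x = 3.38 − 1.50 − 2.65 − 1.5 × ((-0.67) − 2.65) = 4.21
x = 4.21 / 1 = 4.21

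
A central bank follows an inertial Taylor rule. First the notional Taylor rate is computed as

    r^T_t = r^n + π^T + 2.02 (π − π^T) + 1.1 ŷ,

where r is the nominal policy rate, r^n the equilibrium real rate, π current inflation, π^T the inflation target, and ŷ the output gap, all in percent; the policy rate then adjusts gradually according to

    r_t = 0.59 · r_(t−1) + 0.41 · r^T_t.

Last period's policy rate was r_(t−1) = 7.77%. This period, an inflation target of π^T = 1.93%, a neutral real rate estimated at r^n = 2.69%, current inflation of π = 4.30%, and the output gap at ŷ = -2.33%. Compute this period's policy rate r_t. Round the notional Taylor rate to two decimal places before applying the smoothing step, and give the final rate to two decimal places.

7.39%

r^T_t = 2.69 + 1.93 + 2.02 × (4.30 − 1.93) + 1.1 × (-2.33)
   = 2.69 + 1.93 + 4.7874 − 2.563 = 6.84
r_t = 0.59 × 7.77 + 0.41 × 6.84 = 4.5843 + 2.8044 = 7.39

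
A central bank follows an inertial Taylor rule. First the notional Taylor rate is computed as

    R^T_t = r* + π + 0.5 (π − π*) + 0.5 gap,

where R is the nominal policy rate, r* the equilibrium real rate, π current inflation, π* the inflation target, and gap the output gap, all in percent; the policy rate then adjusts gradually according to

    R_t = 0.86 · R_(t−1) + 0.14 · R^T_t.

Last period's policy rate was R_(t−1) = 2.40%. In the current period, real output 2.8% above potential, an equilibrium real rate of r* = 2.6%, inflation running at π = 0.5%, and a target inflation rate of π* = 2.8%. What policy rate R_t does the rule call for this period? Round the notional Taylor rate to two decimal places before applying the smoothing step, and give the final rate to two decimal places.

Output 2.8% above potential → gap = 2.8.
R^T_t = 2.6 + 0.5 + 0.5 × (0.5 − 2.8) + 0.5 × 2.8
   = 2.6 + 0.5 − 1.15 + 1.4 = 3.35
R_t = 0.86 × 2.40 + 0.14 × 3.35 = 2.064 + 0.469 = 2.53

2.53%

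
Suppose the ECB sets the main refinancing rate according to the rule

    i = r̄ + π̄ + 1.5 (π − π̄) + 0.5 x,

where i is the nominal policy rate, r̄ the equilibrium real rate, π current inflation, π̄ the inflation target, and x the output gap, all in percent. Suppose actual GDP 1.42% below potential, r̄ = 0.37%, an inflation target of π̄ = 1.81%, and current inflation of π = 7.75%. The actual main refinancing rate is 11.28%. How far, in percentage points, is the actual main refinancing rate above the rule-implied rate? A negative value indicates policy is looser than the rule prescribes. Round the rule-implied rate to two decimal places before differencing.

0.90 pp

Output 1.42% below potential → x = -1.42.
i = 0.37 + 1.81 + 1.5 × (7.75 − 1.81) + 0.5 × (-1.42)
   = 0.37 + 1.81 + 8.91 − 0.71 = 10.38
Deviation = 11.28 − 10.38 = 0.90 pp.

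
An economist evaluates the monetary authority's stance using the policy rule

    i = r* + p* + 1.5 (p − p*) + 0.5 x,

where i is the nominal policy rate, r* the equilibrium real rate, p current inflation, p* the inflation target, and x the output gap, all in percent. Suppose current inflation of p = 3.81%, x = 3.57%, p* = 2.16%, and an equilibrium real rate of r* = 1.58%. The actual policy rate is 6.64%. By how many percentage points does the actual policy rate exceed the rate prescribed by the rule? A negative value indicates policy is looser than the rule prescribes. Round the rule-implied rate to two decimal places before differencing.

-1.36 pp

i = 1.58 + 2.16 + 1.5 × (3.81 − 2.16) + 0.5 × 3.57
   = 1.58 + 2.16 + 2.475 + 1.785 = 8.00
Deviation = 6.64 − 8.00 = -1.36 pp.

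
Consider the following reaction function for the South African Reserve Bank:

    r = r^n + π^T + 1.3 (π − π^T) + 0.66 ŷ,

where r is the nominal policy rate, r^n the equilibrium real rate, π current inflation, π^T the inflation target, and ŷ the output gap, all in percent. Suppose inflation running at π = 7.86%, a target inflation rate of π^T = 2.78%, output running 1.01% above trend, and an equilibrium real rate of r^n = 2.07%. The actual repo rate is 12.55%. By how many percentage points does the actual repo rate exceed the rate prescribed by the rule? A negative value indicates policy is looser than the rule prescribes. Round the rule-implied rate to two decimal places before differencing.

Output 1.01% above potential → ŷ = 1.01.
r = 2.07 + 2.78 + 1.3 × (7.86 − 2.78) + 0.66 × 1.01
   = 2.07 + 2.78 + 6.604 + 0.6666 = 12.12
Deviation = 12.55 − 12.12 = 0.43 pp.

0.43 pp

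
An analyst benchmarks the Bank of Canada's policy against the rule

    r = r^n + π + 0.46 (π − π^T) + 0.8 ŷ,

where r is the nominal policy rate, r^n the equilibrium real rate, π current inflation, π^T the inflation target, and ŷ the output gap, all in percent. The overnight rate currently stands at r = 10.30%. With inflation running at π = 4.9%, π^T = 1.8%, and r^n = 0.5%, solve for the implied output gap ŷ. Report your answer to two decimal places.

4.34%

0.8 ŷ = 10.30 − 0.5 − 4.9 − 0.46 × (4.9 − 1.8) = 3.474
ŷ = 3.474 / 0.8 = 4.34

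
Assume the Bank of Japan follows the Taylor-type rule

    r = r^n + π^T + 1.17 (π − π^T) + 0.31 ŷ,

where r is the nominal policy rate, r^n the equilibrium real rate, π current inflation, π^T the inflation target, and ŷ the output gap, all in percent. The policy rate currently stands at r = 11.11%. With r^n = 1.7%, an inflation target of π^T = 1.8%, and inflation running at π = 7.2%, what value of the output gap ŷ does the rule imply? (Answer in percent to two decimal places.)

0.31 ŷ = 11.11 − 1.7 − 1.8 − 1.17 × (7.2 − 1.8) = 1.292
ŷ = 1.292 / 0.31 = 4.17

4.17%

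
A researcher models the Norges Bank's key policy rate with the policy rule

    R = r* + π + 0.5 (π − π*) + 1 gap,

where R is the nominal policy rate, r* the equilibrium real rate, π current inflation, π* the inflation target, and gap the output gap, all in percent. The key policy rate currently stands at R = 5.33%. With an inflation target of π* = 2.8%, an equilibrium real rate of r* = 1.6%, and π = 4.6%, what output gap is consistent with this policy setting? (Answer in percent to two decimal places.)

1 gap = 5.33 − 1.6 − 4.6 − 0.5 × (4.6 − 2.8) = -1.77
gap = -1.77 / 1 = -1.77

-1.77%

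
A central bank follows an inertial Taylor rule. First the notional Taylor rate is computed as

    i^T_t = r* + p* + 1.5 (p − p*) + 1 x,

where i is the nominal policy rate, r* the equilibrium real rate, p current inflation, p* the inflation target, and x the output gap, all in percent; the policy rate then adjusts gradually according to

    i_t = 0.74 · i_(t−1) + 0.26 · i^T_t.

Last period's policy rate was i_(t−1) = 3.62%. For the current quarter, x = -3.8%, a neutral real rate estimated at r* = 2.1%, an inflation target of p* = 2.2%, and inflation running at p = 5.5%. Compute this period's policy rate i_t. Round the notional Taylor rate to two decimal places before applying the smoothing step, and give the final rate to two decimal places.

4.10%

i^T_t = 2.1 + 2.2 + 1.5 × (5.5 − 2.2) + 1 × (-3.8)
   = 2.1 + 2.2 + 4.95 − 3.8 = 5.45
i_t = 0.74 × 3.62 + 0.26 × 5.45 = 2.6788 + 1.417 = 4.10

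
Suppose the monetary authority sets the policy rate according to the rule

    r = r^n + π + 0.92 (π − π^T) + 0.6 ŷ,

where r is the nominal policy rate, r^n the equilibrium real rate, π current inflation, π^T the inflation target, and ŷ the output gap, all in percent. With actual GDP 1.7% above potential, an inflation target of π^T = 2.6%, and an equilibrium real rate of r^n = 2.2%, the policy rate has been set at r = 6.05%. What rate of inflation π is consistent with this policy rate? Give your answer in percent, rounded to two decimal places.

2.72%

Output 1.7% above potential → ŷ = 1.7.
Collecting π: r = r^n + (1 + 0.92) π − 0.92 π^T + 0.6 ŷ
1.92 π = 6.05 − 2.2 + 0.92 × 2.6 − 0.6 × 1.7 = 5.222
π = 5.222 / 1.92 = 2.72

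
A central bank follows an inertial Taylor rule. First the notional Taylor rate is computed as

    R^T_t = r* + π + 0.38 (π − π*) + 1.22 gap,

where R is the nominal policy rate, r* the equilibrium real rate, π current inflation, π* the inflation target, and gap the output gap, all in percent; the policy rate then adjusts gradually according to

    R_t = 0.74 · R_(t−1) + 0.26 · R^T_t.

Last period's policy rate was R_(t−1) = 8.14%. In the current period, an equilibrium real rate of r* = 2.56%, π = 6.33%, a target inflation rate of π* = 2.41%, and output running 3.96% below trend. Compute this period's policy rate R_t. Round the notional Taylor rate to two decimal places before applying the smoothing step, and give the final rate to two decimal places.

Output 3.96% below potential → gap = -3.96.
R^T_t = 2.56 + 6.33 + 0.38 × (6.33 − 2.41) + 1.22 × (-3.96)
   = 2.56 + 6.33 + 1.4896 − 4.8312 = 5.55
R_t = 0.74 × 8.14 + 0.26 × 5.55 = 6.0236 + 1.443 = 7.47

7.47%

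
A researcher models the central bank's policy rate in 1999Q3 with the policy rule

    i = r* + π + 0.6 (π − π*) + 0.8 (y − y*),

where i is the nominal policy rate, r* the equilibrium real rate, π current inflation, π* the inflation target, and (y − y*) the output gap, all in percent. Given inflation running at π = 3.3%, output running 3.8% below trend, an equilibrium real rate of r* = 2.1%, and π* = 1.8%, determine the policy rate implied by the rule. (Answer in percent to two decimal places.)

3.26%

Output 3.8% below potential → (y − y*) = -3.8.
i = 2.1 + 3.3 + 0.6 × (3.3 − 1.8) + 0.8 × (-3.8)
   = 2.1 + 3.3 + 0.9 − 3.04 = 3.26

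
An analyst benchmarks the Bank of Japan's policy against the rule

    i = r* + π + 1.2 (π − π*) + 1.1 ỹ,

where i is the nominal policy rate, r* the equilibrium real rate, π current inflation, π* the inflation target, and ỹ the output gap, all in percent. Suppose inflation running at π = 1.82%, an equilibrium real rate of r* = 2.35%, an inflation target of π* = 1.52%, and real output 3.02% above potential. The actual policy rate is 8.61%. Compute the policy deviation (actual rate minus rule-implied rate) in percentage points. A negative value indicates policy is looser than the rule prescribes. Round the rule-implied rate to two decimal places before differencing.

0.76 pp

Output 3.02% above potential → ỹ = 3.02.
i = 2.35 + 1.82 + 1.2 × (1.82 − 1.52) + 1.1 × 3.02
   = 2.35 + 1.82 + 0.36 + 3.322 = 7.85
Deviation = 8.61 − 7.85 = 0.76 pp.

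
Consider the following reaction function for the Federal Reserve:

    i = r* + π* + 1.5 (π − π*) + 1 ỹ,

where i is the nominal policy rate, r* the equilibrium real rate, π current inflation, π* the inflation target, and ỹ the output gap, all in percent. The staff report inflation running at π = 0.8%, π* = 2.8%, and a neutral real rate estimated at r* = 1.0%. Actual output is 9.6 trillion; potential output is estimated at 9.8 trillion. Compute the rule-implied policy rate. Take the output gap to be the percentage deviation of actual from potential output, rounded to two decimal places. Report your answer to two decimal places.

Output gap = 100 × (9.6 − 9.8) / 9.8 = -2.04%.
i = 1.00 + 2.80 + 1.5 × (0.80 − 2.80) + 1 × (-2.04)
   = 1.00 + 2.8 − 3 − 2.04 = -1.24

-1.24%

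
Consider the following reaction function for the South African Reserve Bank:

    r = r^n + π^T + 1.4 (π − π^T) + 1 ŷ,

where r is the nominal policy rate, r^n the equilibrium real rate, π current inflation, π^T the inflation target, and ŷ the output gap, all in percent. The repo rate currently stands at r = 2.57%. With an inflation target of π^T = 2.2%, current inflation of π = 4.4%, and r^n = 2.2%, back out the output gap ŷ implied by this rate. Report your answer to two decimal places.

-4.91%

1 ŷ = 2.57 − 2.2 − 2.2 − 1.4 × (4.4 − 2.2) = -4.91
ŷ = -4.91 / 1 = -4.91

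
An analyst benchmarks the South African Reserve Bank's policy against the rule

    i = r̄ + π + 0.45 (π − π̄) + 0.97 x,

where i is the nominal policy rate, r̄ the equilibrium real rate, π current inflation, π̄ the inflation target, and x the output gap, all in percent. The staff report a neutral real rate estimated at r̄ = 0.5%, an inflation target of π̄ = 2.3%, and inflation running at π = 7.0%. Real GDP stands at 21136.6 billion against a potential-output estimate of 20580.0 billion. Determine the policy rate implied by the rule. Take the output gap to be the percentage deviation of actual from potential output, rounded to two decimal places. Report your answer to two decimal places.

12.23%

Output gap = 100 × (21136.6 − 20580.0) / 20580.0 = 2.70%.
i = 0.50 + 7.00 + 0.45 × (7.00 − 2.30) + 0.97 × 2.70
   = 0.50 + 7 + 2.115 + 2.619 = 12.23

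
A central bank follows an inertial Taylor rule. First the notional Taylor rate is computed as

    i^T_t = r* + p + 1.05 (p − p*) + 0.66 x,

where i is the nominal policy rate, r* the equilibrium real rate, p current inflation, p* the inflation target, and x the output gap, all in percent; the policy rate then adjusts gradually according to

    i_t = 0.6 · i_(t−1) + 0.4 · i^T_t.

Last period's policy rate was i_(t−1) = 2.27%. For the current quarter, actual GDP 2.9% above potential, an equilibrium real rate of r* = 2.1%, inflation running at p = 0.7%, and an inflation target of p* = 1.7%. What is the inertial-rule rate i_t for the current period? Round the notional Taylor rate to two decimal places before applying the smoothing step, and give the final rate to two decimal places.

2.83%

Output 2.9% above potential → x = 2.9.
i^T_t = 2.1 + 0.7 + 1.05 × (0.7 − 1.7) + 0.66 × 2.9
   = 2.1 + 0.7 − 1.05 + 1.914 = 3.66
i_t = 0.6 × 2.27 + 0.4 × 3.66 = 1.362 + 1.464 = 2.83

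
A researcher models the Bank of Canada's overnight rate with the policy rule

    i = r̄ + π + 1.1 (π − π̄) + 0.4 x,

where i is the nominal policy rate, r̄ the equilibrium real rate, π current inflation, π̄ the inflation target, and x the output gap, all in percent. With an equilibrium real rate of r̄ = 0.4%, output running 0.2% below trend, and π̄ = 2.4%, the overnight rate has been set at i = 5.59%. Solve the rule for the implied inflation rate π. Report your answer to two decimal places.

Output 0.2% below potential → x = -0.2.
Collecting π: i = r̄ + (1 + 1.1) π − 1.1 π̄ + 0.4 x
2.1 π = 5.59 − 0.4 + 1.1 × 2.4 − 0.4 × (-0.2) = 7.91
π = 7.91 / 2.1 = 3.77

3.77%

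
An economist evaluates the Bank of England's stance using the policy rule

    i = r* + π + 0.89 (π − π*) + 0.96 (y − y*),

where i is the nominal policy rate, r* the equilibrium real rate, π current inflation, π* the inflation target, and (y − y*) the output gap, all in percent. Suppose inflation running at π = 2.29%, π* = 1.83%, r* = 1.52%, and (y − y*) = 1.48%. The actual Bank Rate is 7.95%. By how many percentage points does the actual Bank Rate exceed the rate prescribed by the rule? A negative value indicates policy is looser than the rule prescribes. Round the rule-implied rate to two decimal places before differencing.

i = 1.52 + 2.29 + 0.89 × (2.29 − 1.83) + 0.96 × 1.48
   = 1.52 + 2.29 + 0.4094 + 1.4208 = 5.64
Deviation = 7.95 − 5.64 = 2.31 pp.

2.31 pp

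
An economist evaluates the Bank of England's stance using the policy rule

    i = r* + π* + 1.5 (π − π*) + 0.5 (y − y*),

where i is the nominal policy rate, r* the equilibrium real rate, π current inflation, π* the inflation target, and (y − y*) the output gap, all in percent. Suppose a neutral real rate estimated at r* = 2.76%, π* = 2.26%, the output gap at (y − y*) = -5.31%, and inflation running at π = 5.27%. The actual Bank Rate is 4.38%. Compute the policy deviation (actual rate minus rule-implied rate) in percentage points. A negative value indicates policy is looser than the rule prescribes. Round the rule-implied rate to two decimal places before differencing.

-2.50 pp

i = 2.76 + 2.26 + 1.5 × (5.27 − 2.26) + 0.5 × (-5.31)
   = 2.76 + 2.26 + 4.515 − 2.655 = 6.88
Deviation = 4.38 − 6.88 = -2.50 pp.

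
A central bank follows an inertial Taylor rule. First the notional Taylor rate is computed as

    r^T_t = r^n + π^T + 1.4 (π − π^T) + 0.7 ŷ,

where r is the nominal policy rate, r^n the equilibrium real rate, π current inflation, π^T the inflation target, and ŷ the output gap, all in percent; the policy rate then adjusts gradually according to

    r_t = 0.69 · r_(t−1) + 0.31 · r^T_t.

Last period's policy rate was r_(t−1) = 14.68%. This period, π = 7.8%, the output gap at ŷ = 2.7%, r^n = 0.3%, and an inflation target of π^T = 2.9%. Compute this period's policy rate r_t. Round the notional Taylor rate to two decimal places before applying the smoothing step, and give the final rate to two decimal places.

13.83%

r^T_t = 0.3 + 2.9 + 1.4 × (7.8 − 2.9) + 0.7 × 2.7
   = 0.3 + 2.9 + 6.86 + 1.89 = 11.95
r_t = 0.69 × 14.68 + 0.31 × 11.95 = 10.1292 + 3.7045 = 13.83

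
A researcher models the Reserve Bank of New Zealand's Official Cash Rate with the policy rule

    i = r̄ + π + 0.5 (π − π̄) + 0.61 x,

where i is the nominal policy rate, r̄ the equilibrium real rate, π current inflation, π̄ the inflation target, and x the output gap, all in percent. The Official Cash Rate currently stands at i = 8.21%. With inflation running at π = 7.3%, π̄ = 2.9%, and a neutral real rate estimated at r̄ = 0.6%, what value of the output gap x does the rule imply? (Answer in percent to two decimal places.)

-3.10%

0.61 x = 8.21 − 0.6 − 7.3 − 0.5 × (7.3 − 2.9) = -1.89
x = -1.89 / 0.61 = -3.10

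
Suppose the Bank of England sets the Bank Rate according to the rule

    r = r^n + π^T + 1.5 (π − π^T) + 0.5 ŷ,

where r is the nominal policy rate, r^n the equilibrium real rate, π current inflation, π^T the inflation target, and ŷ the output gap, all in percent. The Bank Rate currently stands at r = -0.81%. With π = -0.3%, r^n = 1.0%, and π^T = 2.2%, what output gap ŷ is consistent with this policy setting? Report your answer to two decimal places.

0.5 ŷ = -0.81 − 1.0 − 2.2 − 1.5 × ((-0.3) − 2.2) = -0.26
ŷ = -0.26 / 0.5 = -0.52

-0.52%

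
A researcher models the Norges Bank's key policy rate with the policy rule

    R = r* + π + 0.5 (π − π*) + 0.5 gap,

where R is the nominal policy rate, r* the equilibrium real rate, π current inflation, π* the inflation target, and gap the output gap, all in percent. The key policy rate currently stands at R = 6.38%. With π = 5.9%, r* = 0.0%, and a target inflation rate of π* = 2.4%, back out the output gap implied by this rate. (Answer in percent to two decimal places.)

-2.54%

0.5 gap = 6.38 − 0.0 − 5.9 − 0.5 × (5.9 − 2.4) = -1.27
gap = -1.27 / 0.5 = -2.54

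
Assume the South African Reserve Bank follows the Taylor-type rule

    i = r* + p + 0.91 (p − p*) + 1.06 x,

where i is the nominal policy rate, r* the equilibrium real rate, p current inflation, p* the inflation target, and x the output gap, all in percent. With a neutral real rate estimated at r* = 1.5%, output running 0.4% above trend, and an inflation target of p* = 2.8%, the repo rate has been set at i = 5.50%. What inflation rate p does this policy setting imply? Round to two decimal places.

Output 0.4% above potential → x = 0.4.
Collecting p: i = r* + (1 + 0.91) p − 0.91 p* + 1.06 x
1.91 p = 5.50 − 1.5 + 0.91 × 2.8 − 1.06 × 0.4 = 6.124
p = 6.124 / 1.91 = 3.21

3.21%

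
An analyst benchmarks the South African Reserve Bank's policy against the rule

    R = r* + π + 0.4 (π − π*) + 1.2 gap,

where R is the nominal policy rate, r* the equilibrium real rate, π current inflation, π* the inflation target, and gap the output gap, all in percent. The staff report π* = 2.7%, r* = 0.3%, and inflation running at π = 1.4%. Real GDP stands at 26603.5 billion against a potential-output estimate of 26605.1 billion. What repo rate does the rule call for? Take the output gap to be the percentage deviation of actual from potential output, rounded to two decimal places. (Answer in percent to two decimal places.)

1.17%

Output gap = 100 × (26603.5 − 26605.1) / 26605.1 = -0.01%.
R = 0.30 + 1.40 + 0.4 × (1.40 − 2.70) + 1.2 × (-0.01)
   = 0.30 + 1.4 − 0.52 − 0.012 = 1.17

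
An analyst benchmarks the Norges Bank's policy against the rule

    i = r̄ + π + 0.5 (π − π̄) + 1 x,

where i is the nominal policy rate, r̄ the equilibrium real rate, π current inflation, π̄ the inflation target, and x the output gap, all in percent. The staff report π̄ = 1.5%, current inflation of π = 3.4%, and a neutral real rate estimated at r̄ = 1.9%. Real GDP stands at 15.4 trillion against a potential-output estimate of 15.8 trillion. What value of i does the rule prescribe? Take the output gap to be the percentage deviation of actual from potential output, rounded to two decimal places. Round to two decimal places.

Output gap = 100 × (15.4 − 15.8) / 15.8 = -2.53%.
i = 1.90 + 3.40 + 0.5 × (3.40 − 1.50) + 1 × (-2.53)
   = 1.90 + 3.4 + 0.95 − 2.53 = 3.72

3.72%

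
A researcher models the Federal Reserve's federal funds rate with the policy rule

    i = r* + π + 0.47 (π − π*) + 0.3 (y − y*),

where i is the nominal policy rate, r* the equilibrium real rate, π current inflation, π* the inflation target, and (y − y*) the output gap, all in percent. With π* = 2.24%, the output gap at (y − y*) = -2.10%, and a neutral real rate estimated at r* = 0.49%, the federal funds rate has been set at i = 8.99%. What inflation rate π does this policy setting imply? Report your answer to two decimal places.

6.93%

Collecting π: i = r* + (1 + 0.47) π − 0.47 π* + 0.3 (y − y*)
1.47 π = 8.99 − 0.49 + 0.47 × 2.24 − 0.3 × (-2.10) = 10.1828
π = 10.1828 / 1.47 = 6.93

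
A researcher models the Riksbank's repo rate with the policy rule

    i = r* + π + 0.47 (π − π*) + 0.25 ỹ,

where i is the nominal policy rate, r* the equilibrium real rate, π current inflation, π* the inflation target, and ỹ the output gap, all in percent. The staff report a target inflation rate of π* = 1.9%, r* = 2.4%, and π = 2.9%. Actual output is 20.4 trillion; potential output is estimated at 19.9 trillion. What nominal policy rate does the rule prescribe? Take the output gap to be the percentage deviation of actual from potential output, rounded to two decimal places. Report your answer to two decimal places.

Output gap = 100 × (20.4 − 19.9) / 19.9 = 2.51%.
i = 2.40 + 2.90 + 0.47 × (2.90 − 1.90) + 0.25 × 2.51
   = 2.40 + 2.9 + 0.47 + 0.6275 = 6.40

6.40%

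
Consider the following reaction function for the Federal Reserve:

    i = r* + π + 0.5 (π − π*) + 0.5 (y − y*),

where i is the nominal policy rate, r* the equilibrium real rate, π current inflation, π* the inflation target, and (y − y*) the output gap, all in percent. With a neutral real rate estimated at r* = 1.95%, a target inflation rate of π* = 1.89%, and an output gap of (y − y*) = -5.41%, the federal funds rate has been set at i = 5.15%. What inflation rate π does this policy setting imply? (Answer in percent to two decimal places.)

Collecting π: i = r* + (1 + 0.5) π − 0.5 π* + 0.5 (y − y*)
1.5 π = 5.15 − 1.95 + 0.5 × 1.89 − 0.5 × (-5.41) = 6.85
π = 6.85 / 1.5 = 4.57

4.57%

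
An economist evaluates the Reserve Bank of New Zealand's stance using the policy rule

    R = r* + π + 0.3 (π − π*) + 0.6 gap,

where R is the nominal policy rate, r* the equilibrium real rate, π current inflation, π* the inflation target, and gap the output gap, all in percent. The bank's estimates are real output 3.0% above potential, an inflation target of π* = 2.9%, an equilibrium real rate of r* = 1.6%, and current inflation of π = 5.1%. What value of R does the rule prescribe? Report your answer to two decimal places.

Output 3.0% above potential → gap = 3.0.
R = 1.6 + 5.1 + 0.3 × (5.1 − 2.9) + 0.6 × 3.0
   = 1.6 + 5.1 + 0.66 + 1.8 = 9.16

9.16%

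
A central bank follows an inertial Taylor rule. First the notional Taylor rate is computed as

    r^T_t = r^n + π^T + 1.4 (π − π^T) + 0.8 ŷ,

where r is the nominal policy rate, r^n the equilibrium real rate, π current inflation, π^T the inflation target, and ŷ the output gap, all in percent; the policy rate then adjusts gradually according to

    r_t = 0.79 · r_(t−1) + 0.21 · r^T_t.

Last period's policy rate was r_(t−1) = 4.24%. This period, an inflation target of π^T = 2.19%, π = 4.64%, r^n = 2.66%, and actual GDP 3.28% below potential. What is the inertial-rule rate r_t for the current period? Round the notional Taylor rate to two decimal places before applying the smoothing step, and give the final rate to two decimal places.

4.54%

Output 3.28% below potential → ŷ = -3.28.
r^T_t = 2.66 + 2.19 + 1.4 × (4.64 − 2.19) + 0.8 × (-3.28)
   = 2.66 + 2.19 + 3.43 − 2.624 = 5.66
r_t = 0.79 × 4.24 + 0.21 × 5.66 = 3.3496 + 1.1886 = 4.54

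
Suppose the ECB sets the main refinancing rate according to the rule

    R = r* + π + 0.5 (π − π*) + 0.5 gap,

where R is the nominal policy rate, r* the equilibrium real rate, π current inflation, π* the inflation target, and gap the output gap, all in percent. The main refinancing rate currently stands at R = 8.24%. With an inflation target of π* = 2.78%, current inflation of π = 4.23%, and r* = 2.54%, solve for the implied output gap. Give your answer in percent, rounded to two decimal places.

1.49%

0.5 gap = 8.24 − 2.54 − 4.23 − 0.5 × (4.23 − 2.78) = 0.745
gap = 0.745 / 0.5 = 1.49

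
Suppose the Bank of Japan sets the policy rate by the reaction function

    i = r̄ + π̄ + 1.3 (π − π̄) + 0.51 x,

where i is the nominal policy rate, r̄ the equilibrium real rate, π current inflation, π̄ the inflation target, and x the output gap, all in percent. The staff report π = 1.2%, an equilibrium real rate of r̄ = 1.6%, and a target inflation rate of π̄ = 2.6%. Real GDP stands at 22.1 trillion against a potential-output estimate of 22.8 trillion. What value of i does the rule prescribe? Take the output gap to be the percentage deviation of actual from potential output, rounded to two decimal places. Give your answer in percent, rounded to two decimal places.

Output gap = 100 × (22.1 − 22.8) / 22.8 = -3.07%.
i = 1.60 + 2.60 + 1.3 × (1.20 − 2.60) + 0.51 × (-3.07)
   = 1.60 + 2.6 − 1.82 − 1.5657 = 0.81

0.81%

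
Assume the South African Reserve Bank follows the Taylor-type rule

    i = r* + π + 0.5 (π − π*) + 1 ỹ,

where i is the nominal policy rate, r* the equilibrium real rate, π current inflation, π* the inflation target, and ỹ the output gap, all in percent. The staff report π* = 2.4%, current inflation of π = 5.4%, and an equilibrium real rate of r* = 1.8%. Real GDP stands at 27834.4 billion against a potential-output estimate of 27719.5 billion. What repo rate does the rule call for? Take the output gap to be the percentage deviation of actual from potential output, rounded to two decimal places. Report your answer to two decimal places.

Output gap = 100 × (27834.4 − 27719.5) / 27719.5 = 0.41%.
i = 1.80 + 5.40 + 0.5 × (5.40 − 2.40) + 1 × 0.41
   = 1.80 + 5.4 + 1.5 + 0.41 = 9.11

9.11%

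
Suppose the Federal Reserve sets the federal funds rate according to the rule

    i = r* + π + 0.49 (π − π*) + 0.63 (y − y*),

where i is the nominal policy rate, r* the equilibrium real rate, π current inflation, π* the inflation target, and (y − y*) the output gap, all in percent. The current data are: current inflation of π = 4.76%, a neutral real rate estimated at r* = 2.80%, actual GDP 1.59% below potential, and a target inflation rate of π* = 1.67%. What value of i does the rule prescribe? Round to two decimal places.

Output 1.59% below potential → (y − y*) = -1.59.
i = 2.80 + 4.76 + 0.49 × (4.76 − 1.67) + 0.63 × (-1.59)
   = 2.80 + 4.76 + 1.5141 − 1.0017 = 8.07

8.07%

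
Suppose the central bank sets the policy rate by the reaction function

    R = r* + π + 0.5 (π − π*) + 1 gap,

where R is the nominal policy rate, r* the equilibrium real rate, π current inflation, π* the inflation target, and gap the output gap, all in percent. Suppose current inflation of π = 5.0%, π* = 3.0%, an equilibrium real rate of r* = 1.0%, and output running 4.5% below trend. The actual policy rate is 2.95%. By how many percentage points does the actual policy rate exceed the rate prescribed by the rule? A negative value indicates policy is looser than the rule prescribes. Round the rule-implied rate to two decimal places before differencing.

0.45 pp

Output 4.5% below potential → gap = -4.5.
R = 1.0 + 5.0 + 0.5 × (5.0 − 3.0) + 1 × (-4.5)
   = 1.0 + 5 + 1 − 4.5 = 2.50
Deviation = 2.95 − 2.50 = 0.45 pp.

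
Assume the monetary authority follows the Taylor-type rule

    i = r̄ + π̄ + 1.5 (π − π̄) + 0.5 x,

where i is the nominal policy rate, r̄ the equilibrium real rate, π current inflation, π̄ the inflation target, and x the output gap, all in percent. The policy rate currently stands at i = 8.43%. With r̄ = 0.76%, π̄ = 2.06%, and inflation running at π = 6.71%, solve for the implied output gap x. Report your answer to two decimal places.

0.5 x = 8.43 − 0.76 − 2.06 − 1.5 × (6.71 − 2.06) = -1.365
x = -1.365 / 0.5 = -2.73

-2.73%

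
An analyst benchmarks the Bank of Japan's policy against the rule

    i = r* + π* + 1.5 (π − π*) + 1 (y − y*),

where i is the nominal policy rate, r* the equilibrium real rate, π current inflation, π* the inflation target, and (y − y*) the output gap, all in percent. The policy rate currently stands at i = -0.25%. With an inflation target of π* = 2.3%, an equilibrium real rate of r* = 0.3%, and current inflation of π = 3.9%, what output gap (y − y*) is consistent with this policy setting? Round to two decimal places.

1 (y − y*) = -0.25 − 0.3 − 2.3 − 1.5 × (3.9 − 2.3) = -5.25
(y − y*) = -5.25 / 1 = -5.25

-5.25%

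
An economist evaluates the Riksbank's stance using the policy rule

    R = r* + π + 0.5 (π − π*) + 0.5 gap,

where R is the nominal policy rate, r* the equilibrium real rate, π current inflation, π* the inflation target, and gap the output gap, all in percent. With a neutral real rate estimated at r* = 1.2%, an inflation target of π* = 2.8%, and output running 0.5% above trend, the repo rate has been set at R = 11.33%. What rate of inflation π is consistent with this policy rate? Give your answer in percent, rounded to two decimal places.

Output 0.5% above potential → gap = 0.5.
Collecting π: R = r* + (1 + 0.5) π − 0.5 π* + 0.5 gap
1.5 π = 11.33 − 1.2 + 0.5 × 2.8 − 0.5 × 0.5 = 11.28
π = 11.28 / 1.5 = 7.52

7.52%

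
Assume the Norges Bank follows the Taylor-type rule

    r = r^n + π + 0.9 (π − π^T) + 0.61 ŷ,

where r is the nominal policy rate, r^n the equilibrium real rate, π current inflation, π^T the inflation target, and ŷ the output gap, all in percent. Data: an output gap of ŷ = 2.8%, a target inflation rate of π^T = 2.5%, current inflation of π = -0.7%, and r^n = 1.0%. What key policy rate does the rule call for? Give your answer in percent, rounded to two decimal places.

r = 1.0 + (-0.7) + 0.9 × (-0.7 − 2.5) + 0.61 × 2.8
   = 1.0 − 0.7 − 2.88 + 1.708 = -0.87

-0.87%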